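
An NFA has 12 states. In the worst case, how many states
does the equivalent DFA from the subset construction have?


Subset construction: one DFA state per subset of NFA states.
2^12 = 4096

4096


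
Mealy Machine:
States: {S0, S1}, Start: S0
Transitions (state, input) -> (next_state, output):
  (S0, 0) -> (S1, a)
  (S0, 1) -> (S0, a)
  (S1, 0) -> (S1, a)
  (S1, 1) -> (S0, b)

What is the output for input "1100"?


Step-by-step:
  (S0, 1) -> (S0, a)
  (S0, 1) -> (S0, a)
  (S0, 0) -> (S1, a)
  (S1, 0) -> (S1, a)

"aaaa"


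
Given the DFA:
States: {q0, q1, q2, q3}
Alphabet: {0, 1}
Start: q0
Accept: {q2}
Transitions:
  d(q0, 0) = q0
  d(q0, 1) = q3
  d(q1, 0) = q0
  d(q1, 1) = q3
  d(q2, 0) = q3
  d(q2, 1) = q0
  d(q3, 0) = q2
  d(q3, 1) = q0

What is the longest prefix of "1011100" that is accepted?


Run the DFA, marking each prefix where the state is accepting:
  "" -> q0 [reject]
  "1" -> q3 [reject]
  "10" -> q2 [accept]
  "101" -> q0 [reject]
  "1011" -> q3 [reject]
  "10111" -> q0 [reject]
  "101110" -> q0 [reject]
  "1011100" -> q0 [reject]

"10"


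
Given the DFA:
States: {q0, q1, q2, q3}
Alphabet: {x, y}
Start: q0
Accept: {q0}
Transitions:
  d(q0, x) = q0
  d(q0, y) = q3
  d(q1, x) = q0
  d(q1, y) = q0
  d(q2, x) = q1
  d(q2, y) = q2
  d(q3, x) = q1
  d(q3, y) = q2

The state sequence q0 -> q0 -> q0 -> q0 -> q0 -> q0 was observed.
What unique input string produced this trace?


Trace back each transition to find the symbol:
  q0 --[x]--> q0
  q0 --[x]--> q0
  q0 --[x]--> q0
  q0 --[x]--> q0
  q0 --[x]--> q0

"xxxxx"


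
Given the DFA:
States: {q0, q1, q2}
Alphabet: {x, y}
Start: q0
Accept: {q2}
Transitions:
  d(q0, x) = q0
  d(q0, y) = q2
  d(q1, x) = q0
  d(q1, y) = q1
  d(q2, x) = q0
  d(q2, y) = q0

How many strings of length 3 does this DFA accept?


Enumerating all length-3 strings:
  "xxx" -> q0 [reject]
  "xxy" -> q2 [accept]
  "xyx" -> q0 [reject]
  "xyy" -> q0 [reject]
  "yxx" -> q0 [reject]
  "yxy" -> q2 [accept]
  "yyx" -> q0 [reject]
  "yyy" -> q2 [accept]

3 out of 8


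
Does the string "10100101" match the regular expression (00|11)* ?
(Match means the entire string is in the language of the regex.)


|string| = 8; first = '1'; last = '1'

No, "10100101" does not match (00|11)*


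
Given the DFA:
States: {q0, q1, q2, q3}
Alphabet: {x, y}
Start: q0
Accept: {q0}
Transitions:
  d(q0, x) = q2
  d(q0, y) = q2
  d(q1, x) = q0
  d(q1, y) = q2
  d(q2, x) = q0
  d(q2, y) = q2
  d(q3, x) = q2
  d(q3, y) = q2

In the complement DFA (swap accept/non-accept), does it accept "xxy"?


Trace: q0 -> q2 -> q0 -> q2
Final: q2
Original accept: {q0}
Complement: q2 is not in original accept

Yes, complement accepts (original rejects)


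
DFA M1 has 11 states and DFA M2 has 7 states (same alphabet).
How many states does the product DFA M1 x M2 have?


Product construction pairs every M1 state with every M2 state.
11 * 7 = 77

77


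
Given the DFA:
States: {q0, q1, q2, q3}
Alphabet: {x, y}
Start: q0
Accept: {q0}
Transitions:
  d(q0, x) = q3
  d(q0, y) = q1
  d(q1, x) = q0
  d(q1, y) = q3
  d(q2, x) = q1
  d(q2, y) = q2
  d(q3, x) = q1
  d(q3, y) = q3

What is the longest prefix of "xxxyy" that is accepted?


Run the DFA, marking each prefix where the state is accepting:
  "" -> q0 [accept]
  "x" -> q3 [reject]
  "xx" -> q1 [reject]
  "xxx" -> q0 [accept]
  "xxxy" -> q1 [reject]
  "xxxyy" -> q3 [reject]

"xxx"


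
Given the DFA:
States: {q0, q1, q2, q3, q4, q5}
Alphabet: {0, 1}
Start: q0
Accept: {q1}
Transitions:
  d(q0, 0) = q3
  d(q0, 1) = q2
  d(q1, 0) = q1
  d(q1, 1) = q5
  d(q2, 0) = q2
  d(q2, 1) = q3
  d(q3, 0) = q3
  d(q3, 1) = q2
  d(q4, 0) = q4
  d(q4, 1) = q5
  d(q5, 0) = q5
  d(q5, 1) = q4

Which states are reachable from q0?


BFS from q0:
  layer 0: {q0}
  layer 1: {q2, q3}

{q0, q2, q3}


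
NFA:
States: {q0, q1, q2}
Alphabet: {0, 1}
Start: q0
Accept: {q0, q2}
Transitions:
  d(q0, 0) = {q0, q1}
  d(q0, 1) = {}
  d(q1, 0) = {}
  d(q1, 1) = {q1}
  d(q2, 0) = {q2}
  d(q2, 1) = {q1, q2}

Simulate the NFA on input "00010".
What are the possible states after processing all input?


Start: {q0}
  --0--> {q0, q1}
  --0--> {q0, q1}
  --0--> {q0, q1}
  --1--> {q1}
  --0--> {}

{} (empty set, no valid transitions)


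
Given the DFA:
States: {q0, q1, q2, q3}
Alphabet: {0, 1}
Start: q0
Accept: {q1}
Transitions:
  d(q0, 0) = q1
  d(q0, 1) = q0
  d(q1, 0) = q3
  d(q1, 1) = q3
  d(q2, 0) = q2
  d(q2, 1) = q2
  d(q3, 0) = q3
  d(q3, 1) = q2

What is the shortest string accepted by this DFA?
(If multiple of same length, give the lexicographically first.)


BFS by string length (lex-first path to each state shown):
  len 0: q0<-""
  len 1: q0<-"1", q1<-"0"
Found accept state at length 1.

"0"


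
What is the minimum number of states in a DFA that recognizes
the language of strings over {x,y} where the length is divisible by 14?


States track (length) mod 14.
Need 14 states: one per remainder 0..13; accept = remainder 0.

14


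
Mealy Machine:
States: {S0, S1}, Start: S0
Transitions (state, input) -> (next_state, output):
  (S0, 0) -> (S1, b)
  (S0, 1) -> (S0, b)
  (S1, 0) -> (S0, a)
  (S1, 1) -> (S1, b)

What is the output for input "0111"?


Step-by-step:
  (S0, 0) -> (S1, b)
  (S1, 1) -> (S1, b)
  (S1, 1) -> (S1, b)
  (S1, 1) -> (S1, b)

"bbbb"


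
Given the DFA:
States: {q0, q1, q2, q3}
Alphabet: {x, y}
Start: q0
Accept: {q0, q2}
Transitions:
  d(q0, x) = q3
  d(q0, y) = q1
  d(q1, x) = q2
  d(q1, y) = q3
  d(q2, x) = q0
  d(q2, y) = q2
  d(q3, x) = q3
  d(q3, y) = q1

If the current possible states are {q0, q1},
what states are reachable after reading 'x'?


Apply transition on 'x' from each current state:
  d(q0, x) = q3
  d(q1, x) = q2

{q2, q3}


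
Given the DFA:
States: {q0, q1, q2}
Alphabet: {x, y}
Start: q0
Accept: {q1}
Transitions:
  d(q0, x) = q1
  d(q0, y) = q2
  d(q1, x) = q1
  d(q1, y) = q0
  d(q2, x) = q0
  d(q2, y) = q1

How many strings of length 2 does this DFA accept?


Enumerating all length-2 strings:
  "xx" -> q1 [accept]
  "xy" -> q0 [reject]
  "yx" -> q0 [reject]
  "yy" -> q1 [accept]

2 out of 4


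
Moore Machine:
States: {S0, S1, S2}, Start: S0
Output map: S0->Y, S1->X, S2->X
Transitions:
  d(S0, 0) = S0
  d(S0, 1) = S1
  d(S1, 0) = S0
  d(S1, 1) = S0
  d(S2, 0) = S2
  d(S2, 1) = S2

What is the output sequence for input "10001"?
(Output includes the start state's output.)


Start: S0 (output Y)
  --1--> S1 (output X)
  --0--> S0 (output Y)
  --0--> S0 (output Y)
  --0--> S0 (output Y)
  --1--> S1 (output X)

"YXYYYX"


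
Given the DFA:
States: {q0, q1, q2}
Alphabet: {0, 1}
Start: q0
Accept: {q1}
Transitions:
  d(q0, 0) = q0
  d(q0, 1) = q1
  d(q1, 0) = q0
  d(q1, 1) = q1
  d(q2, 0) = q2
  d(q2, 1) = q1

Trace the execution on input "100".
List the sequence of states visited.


Input: 100
d(q0, 1) = q1
d(q1, 0) = q0
d(q0, 0) = q0


q0 -> q1 -> q0 -> q0


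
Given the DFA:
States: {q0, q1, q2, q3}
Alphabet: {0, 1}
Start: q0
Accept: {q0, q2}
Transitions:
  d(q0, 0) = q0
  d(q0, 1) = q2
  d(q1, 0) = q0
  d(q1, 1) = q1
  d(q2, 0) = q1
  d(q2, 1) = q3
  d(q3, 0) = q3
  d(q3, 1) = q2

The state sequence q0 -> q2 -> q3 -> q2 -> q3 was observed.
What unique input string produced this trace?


Trace back each transition to find the symbol:
  q0 --[1]--> q2
  q2 --[1]--> q3
  q3 --[1]--> q2
  q2 --[1]--> q3

"1111"


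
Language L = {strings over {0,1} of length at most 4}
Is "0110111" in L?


length = 7

No, "0110111" is not in L


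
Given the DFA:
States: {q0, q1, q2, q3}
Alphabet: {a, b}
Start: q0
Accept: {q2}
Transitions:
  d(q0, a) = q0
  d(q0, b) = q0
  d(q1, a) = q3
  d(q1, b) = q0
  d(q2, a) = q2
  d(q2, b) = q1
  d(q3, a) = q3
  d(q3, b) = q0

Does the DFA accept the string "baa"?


Trace: q0 -> q0 -> q0 -> q0
Final state: q0
Accept states: {q2}

No, rejected (final state q0 is not an accept state)


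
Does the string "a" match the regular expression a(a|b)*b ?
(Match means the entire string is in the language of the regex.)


|string| = 1; first = 'a'; last = 'a'

No, "a" does not match a(a|b)*b


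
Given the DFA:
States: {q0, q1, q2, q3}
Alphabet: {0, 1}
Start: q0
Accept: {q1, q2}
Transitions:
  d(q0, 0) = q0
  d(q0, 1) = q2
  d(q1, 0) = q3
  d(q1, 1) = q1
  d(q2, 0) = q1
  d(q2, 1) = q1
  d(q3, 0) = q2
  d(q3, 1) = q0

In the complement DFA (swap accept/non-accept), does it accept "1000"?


Trace: q0 -> q2 -> q1 -> q3 -> q2
Final: q2
Original accept: {q1, q2}
Complement: q2 is in original accept

No, complement rejects (original accepts)


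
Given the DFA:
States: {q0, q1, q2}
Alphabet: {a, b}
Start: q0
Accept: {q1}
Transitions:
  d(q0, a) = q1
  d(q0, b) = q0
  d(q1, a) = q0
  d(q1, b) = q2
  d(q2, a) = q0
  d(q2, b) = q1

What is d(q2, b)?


Looking up transition d(q2, b)

q1


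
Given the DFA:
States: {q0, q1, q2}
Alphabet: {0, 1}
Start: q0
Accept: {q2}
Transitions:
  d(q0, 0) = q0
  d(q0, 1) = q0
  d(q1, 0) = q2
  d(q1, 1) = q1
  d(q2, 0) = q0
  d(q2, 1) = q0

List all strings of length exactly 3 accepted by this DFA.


All strings of length 3: 8 total
Accepted: 0

None


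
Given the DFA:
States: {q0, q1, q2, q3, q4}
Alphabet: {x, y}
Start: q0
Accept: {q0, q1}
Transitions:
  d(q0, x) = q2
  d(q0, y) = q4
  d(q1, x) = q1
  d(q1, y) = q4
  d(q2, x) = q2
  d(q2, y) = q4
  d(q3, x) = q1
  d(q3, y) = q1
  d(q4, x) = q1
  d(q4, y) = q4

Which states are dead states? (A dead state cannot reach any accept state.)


Forward reachability from each state:
  q0 -> reaches accept state q0 (live)
  q1 -> reaches accept state q1 (live)
  q2 -> reaches accept state q1 (live)
  q3 -> reaches accept state q1 (live)
  q4 -> reaches accept state q1 (live)

None (all states can reach an accept state)


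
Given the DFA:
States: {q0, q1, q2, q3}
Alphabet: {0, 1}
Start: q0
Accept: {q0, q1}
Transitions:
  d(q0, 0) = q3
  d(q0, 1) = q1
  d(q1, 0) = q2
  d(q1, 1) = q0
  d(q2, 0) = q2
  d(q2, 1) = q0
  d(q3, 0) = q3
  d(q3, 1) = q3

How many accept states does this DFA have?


Accept states listed: {q0, q1}
Counting: q0(1) q1(2)

2


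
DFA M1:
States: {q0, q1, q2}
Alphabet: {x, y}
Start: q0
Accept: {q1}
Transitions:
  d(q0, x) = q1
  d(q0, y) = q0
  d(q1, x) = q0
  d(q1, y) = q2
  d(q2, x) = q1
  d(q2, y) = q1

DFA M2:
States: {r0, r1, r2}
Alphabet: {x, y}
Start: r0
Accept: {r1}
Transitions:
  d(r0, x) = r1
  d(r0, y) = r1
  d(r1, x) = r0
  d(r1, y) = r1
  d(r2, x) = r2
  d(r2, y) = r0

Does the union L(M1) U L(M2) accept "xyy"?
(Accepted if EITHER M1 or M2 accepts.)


M1: final=q1 accepted=True
M2: final=r1 accepted=True

Yes, union accepts


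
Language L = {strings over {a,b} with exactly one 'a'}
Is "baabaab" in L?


count('a') = 4

No, "baabaab" is not in L


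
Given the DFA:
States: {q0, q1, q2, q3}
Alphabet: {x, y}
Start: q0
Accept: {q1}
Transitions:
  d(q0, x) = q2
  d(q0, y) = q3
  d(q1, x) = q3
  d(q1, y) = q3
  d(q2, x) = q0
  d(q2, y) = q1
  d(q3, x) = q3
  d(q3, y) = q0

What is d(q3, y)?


Looking up transition d(q3, y)

q0


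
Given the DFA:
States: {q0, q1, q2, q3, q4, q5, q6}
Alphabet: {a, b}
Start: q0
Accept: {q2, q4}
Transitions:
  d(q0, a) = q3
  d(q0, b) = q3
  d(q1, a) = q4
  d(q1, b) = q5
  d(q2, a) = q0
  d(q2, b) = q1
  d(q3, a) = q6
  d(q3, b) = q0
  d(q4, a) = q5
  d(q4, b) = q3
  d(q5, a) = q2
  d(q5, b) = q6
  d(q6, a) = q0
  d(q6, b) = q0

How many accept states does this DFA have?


Accept states listed: {q2, q4}
Counting: q2(1) q4(2)

2


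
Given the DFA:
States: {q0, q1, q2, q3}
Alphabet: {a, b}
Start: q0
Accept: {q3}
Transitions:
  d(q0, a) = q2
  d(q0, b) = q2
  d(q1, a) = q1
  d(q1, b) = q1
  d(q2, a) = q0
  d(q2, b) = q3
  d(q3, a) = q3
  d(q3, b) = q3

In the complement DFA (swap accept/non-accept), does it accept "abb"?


Trace: q0 -> q2 -> q3 -> q3
Final: q3
Original accept: {q3}
Complement: q3 is in original accept

No, complement rejects (original accepts)


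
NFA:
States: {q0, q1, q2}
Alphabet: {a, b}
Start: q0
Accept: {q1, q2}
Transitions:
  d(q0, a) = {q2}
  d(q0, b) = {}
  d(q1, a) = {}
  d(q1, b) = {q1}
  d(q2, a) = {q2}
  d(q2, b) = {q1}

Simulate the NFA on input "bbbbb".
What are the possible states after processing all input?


Start: {q0}
  --b--> {}
  --b--> {}
  --b--> {}
  --b--> {}
  --b--> {}

{} (empty set, no valid transitions)


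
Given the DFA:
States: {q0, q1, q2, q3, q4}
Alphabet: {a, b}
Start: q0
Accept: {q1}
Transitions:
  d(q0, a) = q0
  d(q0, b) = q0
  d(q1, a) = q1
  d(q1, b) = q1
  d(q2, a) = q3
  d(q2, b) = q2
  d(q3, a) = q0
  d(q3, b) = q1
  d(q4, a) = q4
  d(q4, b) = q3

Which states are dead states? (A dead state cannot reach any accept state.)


Forward reachability from each state:
  q0 -> reaches {q0}, no accept state (dead)
  q1 -> reaches accept state q1 (live)
  q2 -> reaches accept state q1 (live)
  q3 -> reaches accept state q1 (live)
  q4 -> reaches accept state q1 (live)

{q0}


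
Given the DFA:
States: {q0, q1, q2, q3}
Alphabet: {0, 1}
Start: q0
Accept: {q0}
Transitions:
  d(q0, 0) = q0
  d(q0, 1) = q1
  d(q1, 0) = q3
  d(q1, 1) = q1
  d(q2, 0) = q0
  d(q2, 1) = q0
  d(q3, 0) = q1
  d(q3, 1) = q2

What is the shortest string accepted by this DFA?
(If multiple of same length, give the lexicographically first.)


BFS by string length (lex-first path to each state shown):
  len 0: q0<-""
Found accept state at length 0.

"" (empty string)


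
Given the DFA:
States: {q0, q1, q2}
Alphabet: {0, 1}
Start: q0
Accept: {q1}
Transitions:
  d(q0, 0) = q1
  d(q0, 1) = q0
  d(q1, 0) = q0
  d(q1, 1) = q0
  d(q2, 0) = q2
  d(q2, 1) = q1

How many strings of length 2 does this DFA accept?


Enumerating all length-2 strings:
  "00" -> q0 [reject]
  "01" -> q0 [reject]
  "10" -> q1 [accept]
  "11" -> q0 [reject]

1 out of 4


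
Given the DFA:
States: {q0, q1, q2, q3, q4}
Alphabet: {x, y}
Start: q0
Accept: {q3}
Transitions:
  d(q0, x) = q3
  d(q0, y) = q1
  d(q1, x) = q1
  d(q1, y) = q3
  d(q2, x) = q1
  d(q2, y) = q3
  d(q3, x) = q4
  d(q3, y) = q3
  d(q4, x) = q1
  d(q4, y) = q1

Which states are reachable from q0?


BFS from q0:
  layer 0: {q0}
  layer 1: {q1, q3}
  layer 2: {q4}

{q0, q1, q3, q4}


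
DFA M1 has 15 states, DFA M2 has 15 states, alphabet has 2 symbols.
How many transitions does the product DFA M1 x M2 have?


Product DFA has 15 * 15 = 225 states.
Each has 2 transitions: 225 * 2 = 450

450


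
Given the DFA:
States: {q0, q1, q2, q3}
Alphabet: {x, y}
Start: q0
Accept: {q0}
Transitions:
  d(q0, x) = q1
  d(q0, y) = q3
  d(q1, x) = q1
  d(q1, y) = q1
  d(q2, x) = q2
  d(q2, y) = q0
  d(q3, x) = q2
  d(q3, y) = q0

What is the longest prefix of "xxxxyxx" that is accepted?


Run the DFA, marking each prefix where the state is accepting:
  "" -> q0 [accept]
  "x" -> q1 [reject]
  "xx" -> q1 [reject]
  "xxx" -> q1 [reject]
  "xxxx" -> q1 [reject]
  "xxxxy" -> q1 [reject]
  "xxxxyx" -> q1 [reject]
  "xxxxyxx" -> q1 [reject]

""


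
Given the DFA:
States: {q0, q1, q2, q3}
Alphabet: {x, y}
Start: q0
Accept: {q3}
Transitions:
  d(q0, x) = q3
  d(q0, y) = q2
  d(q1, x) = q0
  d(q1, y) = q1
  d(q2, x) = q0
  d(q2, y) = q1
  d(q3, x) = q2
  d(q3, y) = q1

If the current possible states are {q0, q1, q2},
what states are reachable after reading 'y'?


Apply transition on 'y' from each current state:
  d(q0, y) = q2
  d(q1, y) = q1
  d(q2, y) = q1

{q1, q2}


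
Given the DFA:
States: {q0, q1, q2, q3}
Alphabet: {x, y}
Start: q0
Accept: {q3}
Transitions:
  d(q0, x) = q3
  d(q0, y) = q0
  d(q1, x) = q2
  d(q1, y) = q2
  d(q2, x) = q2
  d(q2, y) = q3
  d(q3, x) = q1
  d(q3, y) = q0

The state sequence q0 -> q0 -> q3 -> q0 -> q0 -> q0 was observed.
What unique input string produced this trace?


Trace back each transition to find the symbol:
  q0 --[y]--> q0
  q0 --[x]--> q3
  q3 --[y]--> q0
  q0 --[y]--> q0
  q0 --[y]--> q0

"yxyyy"


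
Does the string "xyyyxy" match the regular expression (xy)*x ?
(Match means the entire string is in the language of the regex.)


|string| = 6; first = 'x'; last = 'y'

No, "xyyyxy" does not match (xy)*x


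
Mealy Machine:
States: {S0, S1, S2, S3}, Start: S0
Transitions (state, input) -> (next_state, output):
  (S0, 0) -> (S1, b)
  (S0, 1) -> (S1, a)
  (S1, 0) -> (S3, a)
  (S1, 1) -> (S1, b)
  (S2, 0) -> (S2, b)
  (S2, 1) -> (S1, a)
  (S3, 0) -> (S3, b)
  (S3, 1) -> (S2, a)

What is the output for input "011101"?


Step-by-step:
  (S0, 0) -> (S1, b)
  (S1, 1) -> (S1, b)
  (S1, 1) -> (S1, b)
  (S1, 1) -> (S1, b)
  (S1, 0) -> (S3, a)
  (S3, 1) -> (S2, a)

"bbbbaa"


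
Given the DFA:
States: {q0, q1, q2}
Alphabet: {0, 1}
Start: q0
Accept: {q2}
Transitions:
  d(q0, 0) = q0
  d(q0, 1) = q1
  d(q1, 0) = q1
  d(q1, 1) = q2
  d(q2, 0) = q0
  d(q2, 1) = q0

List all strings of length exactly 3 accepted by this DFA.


All strings of length 3: 8 total
Accepted: 2

"011", "101"


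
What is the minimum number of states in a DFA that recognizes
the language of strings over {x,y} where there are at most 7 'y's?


States: count = 0, 1, ..., 7 (all accepting; 8 states), plus a dead state for count > 7.
Total: 8 + 1 = 9.

9


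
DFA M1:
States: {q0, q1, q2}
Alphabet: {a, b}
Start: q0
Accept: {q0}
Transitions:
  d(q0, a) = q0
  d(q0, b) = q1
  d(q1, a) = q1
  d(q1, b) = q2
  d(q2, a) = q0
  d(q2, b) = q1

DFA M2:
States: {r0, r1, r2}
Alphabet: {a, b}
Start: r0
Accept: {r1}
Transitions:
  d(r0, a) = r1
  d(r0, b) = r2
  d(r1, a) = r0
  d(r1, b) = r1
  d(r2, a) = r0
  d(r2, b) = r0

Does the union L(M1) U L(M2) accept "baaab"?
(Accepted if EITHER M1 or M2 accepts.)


M1: final=q2 accepted=False
M2: final=r2 accepted=False

No, union rejects (neither accepts)


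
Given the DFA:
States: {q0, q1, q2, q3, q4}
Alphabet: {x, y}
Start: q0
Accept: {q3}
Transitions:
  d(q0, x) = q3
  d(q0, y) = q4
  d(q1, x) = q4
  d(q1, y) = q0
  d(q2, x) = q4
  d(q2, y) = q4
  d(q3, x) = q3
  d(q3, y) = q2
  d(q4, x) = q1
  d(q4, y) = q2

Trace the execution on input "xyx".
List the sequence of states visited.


Input: xyx
d(q0, x) = q3
d(q3, y) = q2
d(q2, x) = q4


q0 -> q3 -> q2 -> q4


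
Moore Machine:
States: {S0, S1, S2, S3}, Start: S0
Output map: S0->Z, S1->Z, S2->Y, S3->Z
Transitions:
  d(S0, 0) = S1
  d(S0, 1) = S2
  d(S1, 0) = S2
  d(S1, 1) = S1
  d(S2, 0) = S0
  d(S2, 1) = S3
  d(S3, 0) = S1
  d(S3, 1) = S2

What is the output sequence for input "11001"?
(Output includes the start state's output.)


Start: S0 (output Z)
  --1--> S2 (output Y)
  --1--> S3 (output Z)
  --0--> S1 (output Z)
  --0--> S2 (output Y)
  --1--> S3 (output Z)

"ZYZZYZ"


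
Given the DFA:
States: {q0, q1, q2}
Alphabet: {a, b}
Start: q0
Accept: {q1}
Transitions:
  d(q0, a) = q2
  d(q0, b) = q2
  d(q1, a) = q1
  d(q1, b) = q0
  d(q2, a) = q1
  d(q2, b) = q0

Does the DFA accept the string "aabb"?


Trace: q0 -> q2 -> q1 -> q0 -> q2
Final state: q2
Accept states: {q1}

No, rejected (final state q2 is not an accept state)


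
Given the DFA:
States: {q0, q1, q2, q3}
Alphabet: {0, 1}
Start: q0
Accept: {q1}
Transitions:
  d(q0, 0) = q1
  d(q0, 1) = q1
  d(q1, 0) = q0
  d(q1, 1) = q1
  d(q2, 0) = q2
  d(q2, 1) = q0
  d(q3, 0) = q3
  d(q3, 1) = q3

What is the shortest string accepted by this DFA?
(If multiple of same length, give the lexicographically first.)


BFS by string length (lex-first path to each state shown):
  len 0: q0<-""
  len 1: q1<-"0"
Found accept state at length 1.

"0"


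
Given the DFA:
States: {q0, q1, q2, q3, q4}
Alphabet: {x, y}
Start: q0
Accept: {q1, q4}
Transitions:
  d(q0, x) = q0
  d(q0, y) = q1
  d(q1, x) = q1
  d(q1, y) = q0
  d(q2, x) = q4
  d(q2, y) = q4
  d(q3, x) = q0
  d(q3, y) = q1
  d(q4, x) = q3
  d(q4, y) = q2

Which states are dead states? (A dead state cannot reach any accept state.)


Forward reachability from each state:
  q0 -> reaches accept state q1 (live)
  q1 -> reaches accept state q1 (live)
  q2 -> reaches accept state q1 (live)
  q3 -> reaches accept state q1 (live)
  q4 -> reaches accept state q1 (live)

None (all states can reach an accept state)


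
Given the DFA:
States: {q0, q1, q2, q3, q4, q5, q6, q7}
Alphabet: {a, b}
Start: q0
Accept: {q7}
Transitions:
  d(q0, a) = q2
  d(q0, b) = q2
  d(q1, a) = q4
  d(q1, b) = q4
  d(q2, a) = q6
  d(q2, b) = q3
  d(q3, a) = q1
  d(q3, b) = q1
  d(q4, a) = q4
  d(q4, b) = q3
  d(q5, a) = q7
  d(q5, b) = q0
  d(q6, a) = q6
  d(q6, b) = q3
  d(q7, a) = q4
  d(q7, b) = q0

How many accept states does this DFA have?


Accept states listed: {q7}
Counting: q7(1)

1


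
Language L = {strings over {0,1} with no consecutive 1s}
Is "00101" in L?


'11' does not occur

Yes, "00101" is in L


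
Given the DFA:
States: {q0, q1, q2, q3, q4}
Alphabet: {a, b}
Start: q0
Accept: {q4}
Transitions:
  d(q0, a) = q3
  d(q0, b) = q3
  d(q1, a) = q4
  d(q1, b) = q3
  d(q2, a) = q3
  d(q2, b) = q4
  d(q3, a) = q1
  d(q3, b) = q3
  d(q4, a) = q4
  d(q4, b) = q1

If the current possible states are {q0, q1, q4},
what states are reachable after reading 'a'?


Apply transition on 'a' from each current state:
  d(q0, a) = q3
  d(q1, a) = q4
  d(q4, a) = q4

{q3, q4}


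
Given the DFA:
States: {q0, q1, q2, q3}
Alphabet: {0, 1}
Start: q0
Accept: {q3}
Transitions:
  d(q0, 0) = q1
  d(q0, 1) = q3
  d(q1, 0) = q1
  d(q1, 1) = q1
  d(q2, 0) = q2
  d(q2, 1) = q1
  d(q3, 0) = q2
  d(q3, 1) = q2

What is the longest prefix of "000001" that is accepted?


Run the DFA, marking each prefix where the state is accepting:
  "" -> q0 [reject]
  "0" -> q1 [reject]
  "00" -> q1 [reject]
  "000" -> q1 [reject]
  "0000" -> q1 [reject]
  "00000" -> q1 [reject]
  "000001" -> q1 [reject]

No prefix is accepted


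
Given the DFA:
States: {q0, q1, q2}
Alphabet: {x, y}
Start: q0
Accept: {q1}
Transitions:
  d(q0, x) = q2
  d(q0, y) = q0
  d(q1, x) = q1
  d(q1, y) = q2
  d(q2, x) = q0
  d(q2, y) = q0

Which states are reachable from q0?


BFS from q0:
  layer 0: {q0}
  layer 1: {q2}

{q0, q2}


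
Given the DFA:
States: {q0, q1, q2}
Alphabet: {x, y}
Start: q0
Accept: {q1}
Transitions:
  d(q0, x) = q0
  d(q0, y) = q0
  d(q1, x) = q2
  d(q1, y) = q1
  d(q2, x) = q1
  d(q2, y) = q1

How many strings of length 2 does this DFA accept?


Enumerating all length-2 strings:
  "xx" -> q0 [reject]
  "xy" -> q0 [reject]
  "yx" -> q0 [reject]
  "yy" -> q0 [reject]

0 out of 4


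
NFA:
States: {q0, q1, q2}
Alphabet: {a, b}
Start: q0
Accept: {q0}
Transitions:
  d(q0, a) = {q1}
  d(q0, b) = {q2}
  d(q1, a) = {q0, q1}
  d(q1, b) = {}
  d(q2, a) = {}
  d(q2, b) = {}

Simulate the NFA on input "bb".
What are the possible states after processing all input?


Start: {q0}
  --b--> {q2}
  --b--> {}

{} (empty set, no valid transitions)


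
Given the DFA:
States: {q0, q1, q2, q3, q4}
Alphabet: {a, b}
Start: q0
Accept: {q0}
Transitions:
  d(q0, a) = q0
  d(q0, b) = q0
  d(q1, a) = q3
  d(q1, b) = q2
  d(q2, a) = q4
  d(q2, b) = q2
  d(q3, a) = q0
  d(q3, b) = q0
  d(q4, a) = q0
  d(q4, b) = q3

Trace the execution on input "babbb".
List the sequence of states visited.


Input: babbb
d(q0, b) = q0
d(q0, a) = q0
d(q0, b) = q0
d(q0, b) = q0
d(q0, b) = q0


q0 -> q0 -> q0 -> q0 -> q0 -> q0


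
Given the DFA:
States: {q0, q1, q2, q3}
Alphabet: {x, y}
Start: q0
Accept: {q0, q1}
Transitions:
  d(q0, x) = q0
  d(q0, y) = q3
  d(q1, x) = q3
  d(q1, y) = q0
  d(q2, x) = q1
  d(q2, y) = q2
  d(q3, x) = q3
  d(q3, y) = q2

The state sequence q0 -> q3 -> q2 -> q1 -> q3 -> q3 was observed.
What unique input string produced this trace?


Trace back each transition to find the symbol:
  q0 --[y]--> q3
  q3 --[y]--> q2
  q2 --[x]--> q1
  q1 --[x]--> q3
  q3 --[x]--> q3

"yyxxx"


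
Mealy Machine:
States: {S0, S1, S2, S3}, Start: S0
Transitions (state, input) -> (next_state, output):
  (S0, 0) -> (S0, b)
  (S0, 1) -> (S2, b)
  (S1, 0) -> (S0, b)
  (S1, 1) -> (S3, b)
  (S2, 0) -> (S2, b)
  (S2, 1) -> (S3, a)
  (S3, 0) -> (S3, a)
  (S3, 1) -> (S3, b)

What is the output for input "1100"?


Step-by-step:
  (S0, 1) -> (S2, b)
  (S2, 1) -> (S3, a)
  (S3, 0) -> (S3, a)
  (S3, 0) -> (S3, a)

"baaa"


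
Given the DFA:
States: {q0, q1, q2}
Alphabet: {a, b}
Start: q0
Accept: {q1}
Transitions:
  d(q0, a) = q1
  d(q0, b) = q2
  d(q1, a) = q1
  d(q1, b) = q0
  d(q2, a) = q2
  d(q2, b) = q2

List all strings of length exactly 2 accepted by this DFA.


All strings of length 2: 4 total
Accepted: 1

"aa"


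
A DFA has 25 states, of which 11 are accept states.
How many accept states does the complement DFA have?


Complement swaps accept and non-accept states.
25 - 11 = 14

14


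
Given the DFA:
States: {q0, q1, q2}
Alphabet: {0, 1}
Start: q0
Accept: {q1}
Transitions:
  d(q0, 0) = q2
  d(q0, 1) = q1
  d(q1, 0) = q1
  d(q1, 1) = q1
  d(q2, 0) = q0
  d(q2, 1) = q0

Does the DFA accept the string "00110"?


Trace: q0 -> q2 -> q0 -> q1 -> q1 -> q1
Final state: q1
Accept states: {q1}

Yes, accepted (final state q1 is an accept state)


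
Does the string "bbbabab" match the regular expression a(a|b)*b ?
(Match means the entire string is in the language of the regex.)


|string| = 7; first = 'b'; last = 'b'

No, "bbbabab" does not match a(a|b)*b


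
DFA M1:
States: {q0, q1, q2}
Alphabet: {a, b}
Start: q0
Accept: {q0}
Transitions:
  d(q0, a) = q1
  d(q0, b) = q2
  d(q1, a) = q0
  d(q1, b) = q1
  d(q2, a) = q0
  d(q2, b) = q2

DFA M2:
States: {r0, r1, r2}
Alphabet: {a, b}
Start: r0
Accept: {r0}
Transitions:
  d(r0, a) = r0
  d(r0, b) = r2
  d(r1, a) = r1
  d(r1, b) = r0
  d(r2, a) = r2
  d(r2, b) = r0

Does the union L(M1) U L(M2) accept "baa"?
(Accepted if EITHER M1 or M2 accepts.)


M1: final=q1 accepted=False
M2: final=r2 accepted=False

No, union rejects (neither accepts)


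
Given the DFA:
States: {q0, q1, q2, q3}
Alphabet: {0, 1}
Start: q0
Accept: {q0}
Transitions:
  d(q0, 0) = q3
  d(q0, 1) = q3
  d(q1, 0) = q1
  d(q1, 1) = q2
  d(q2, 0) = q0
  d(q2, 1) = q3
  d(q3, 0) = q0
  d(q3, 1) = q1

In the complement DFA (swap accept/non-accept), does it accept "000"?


Trace: q0 -> q3 -> q0 -> q3
Final: q3
Original accept: {q0}
Complement: q3 is not in original accept

Yes, complement accepts (original rejects)


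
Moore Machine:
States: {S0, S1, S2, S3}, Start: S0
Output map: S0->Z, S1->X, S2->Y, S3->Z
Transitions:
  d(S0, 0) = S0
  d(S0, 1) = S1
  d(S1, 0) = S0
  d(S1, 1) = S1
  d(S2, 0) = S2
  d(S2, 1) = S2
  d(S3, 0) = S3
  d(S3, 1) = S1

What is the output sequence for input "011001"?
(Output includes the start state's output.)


Start: S0 (output Z)
  --0--> S0 (output Z)
  --1--> S1 (output X)
  --1--> S1 (output X)
  --0--> S0 (output Z)
  --0--> S0 (output Z)
  --1--> S1 (output X)

"ZZXXZZX"


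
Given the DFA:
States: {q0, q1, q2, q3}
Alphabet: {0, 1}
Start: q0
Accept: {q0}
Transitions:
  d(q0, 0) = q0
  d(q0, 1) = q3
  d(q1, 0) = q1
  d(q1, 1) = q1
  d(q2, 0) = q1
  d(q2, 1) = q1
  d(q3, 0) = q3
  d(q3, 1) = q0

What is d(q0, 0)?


Looking up transition d(q0, 0)

q0


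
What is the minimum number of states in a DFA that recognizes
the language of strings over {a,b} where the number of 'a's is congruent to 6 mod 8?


States track (count of 'a') mod 8.
Need 8 states: one per remainder 0..7; accept = remainder 6.

8


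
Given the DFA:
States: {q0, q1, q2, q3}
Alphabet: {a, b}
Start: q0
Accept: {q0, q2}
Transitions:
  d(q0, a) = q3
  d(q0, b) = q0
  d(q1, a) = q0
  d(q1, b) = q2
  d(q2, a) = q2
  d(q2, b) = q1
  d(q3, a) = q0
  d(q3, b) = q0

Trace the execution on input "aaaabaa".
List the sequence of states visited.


Input: aaaabaa
d(q0, a) = q3
d(q3, a) = q0
d(q0, a) = q3
d(q3, a) = q0
d(q0, b) = q0
d(q0, a) = q3
d(q3, a) = q0


q0 -> q3 -> q0 -> q3 -> q0 -> q0 -> q3 -> q0


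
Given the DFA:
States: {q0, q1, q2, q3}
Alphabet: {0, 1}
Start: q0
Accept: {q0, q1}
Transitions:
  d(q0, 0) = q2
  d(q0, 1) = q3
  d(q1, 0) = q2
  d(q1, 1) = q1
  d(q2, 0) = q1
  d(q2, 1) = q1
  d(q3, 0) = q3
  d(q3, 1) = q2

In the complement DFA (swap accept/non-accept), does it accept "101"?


Trace: q0 -> q3 -> q3 -> q2
Final: q2
Original accept: {q0, q1}
Complement: q2 is not in original accept

Yes, complement accepts (original rejects)


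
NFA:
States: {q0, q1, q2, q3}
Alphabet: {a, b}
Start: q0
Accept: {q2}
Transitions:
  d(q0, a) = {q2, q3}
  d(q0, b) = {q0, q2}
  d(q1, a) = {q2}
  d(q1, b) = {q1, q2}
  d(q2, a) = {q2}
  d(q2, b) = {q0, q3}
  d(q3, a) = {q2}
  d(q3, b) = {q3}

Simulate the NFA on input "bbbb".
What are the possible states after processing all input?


Start: {q0}
  --b--> {q0, q2}
  --b--> {q0, q2, q3}
  --b--> {q0, q2, q3}
  --b--> {q0, q2, q3}

{q0, q2, q3}


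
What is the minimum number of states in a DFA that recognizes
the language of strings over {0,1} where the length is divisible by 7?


States track (length) mod 7.
Need 7 states: one per remainder 0..6; accept = remainder 0.

7


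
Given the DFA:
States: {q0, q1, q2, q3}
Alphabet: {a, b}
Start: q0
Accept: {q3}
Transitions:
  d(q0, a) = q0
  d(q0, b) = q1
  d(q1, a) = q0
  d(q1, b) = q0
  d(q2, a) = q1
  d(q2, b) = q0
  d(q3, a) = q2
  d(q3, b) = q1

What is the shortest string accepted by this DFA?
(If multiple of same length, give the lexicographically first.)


BFS by string length (lex-first path to each state shown):
  len 0: q0<-""
  len 1: q0<-"a", q1<-"b"
  len 2: q0<-"aa", q1<-"ab"
  len 3: q0<-"aaa", q1<-"aab"
  len 4: q0<-"aaaa", q1<-"aaab"
  len 5: q0<-"aaaaa", q1<-"aaaab"
  len 6: q0<-"aaaaaa", q1<-"aaaaab"
  len 7: q0<-"aaaaaaa", q1<-"aaaaaab"
  len 8: q0<-"aaaaaaaa", q1<-"aaaaaaab"

No string accepted (empty language)


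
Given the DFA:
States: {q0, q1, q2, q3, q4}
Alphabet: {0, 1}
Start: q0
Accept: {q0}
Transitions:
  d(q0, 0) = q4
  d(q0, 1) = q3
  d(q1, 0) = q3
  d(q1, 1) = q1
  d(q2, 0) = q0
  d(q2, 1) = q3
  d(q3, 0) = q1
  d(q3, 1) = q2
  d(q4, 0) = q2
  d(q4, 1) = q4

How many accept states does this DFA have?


Accept states listed: {q0}
Counting: q0(1)

1


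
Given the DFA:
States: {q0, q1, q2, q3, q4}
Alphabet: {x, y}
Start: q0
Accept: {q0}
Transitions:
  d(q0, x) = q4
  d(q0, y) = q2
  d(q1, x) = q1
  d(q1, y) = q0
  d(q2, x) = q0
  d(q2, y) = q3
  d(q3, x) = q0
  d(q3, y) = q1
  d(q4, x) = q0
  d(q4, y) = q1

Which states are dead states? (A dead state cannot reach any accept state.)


Forward reachability from each state:
  q0 -> reaches accept state q0 (live)
  q1 -> reaches accept state q0 (live)
  q2 -> reaches accept state q0 (live)
  q3 -> reaches accept state q0 (live)
  q4 -> reaches accept state q0 (live)

None (all states can reach an accept state)


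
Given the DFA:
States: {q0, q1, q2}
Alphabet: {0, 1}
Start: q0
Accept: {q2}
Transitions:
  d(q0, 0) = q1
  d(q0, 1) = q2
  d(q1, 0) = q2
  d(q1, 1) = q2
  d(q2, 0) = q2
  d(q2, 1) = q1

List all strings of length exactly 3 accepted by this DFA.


All strings of length 3: 8 total
Accepted: 5

"000", "010", "100", "110", "111"


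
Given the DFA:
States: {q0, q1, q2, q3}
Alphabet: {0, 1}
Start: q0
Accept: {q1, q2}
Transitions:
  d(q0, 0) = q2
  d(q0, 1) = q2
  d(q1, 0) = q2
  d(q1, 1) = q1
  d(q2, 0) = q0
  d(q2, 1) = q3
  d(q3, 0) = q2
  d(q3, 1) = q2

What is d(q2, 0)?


Looking up transition d(q2, 0)

q0


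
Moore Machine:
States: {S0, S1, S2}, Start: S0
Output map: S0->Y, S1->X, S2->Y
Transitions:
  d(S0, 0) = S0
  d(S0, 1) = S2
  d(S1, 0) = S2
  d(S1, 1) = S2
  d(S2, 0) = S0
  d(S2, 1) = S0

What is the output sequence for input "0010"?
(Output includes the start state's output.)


Start: S0 (output Y)
  --0--> S0 (output Y)
  --0--> S0 (output Y)
  --1--> S2 (output Y)
  --0--> S0 (output Y)

"YYYYY"


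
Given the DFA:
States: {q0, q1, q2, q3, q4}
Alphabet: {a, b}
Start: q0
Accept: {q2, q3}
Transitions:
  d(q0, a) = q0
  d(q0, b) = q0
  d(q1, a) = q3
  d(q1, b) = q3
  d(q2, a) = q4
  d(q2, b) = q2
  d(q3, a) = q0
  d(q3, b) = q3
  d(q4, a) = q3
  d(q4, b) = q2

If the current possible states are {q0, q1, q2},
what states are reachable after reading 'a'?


Apply transition on 'a' from each current state:
  d(q0, a) = q0
  d(q1, a) = q3
  d(q2, a) = q4

{q0, q3, q4}


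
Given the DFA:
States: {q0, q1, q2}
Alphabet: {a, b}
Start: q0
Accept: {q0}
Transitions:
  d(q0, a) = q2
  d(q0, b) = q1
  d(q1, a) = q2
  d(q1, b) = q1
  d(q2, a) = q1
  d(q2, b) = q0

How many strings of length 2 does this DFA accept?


Enumerating all length-2 strings:
  "aa" -> q1 [reject]
  "ab" -> q0 [accept]
  "ba" -> q2 [reject]
  "bb" -> q1 [reject]

1 out of 4


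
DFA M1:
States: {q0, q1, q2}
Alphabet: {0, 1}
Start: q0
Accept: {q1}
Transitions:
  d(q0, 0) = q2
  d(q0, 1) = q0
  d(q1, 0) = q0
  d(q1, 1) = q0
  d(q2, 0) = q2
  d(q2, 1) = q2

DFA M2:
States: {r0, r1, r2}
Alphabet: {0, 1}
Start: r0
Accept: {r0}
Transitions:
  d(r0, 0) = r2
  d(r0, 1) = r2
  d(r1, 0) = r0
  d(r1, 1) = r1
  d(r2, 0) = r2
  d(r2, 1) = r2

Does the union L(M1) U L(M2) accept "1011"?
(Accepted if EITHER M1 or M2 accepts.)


M1: final=q2 accepted=False
M2: final=r2 accepted=False

No, union rejects (neither accepts)


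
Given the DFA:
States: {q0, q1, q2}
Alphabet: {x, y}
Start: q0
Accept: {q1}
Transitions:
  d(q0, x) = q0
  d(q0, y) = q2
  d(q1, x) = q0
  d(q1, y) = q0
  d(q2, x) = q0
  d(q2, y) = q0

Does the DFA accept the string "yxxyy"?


Trace: q0 -> q2 -> q0 -> q0 -> q2 -> q0
Final state: q0
Accept states: {q1}

No, rejected (final state q0 is not an accept state)


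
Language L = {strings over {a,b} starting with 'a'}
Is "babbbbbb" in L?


first symbol = 'b'

No, "babbbbbb" is not in L


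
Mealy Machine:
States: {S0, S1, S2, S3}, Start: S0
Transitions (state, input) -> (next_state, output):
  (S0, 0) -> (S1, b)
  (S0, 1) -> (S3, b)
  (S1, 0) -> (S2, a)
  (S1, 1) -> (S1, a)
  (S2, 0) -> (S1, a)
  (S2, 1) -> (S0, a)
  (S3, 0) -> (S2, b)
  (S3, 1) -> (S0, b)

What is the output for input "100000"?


Step-by-step:
  (S0, 1) -> (S3, b)
  (S3, 0) -> (S2, b)
  (S2, 0) -> (S1, a)
  (S1, 0) -> (S2, a)
  (S2, 0) -> (S1, a)
  (S1, 0) -> (S2, a)

"bbaaaa"


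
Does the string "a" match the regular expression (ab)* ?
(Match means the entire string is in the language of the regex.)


|string| = 1; first = 'a'; last = 'a'

No, "a" does not match (ab)*


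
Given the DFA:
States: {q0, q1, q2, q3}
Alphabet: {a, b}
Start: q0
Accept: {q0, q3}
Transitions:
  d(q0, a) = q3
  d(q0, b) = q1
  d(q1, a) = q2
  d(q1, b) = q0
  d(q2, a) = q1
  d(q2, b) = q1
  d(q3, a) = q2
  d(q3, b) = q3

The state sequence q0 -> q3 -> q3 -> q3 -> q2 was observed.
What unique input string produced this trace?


Trace back each transition to find the symbol:
  q0 --[a]--> q3
  q3 --[b]--> q3
  q3 --[b]--> q3
  q3 --[a]--> q2

"abba"


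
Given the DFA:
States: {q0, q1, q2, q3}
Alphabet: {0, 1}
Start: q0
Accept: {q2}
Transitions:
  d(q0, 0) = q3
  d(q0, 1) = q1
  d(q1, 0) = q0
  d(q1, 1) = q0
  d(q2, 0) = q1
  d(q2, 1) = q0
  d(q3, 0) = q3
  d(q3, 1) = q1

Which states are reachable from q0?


BFS from q0:
  layer 0: {q0}
  layer 1: {q1, q3}

{q0, q1, q3}


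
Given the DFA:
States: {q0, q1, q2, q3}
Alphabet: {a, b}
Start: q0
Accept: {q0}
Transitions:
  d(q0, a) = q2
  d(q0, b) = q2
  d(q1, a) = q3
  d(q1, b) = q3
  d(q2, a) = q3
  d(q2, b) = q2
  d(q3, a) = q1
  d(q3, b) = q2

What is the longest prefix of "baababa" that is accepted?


Run the DFA, marking each prefix where the state is accepting:
  "" -> q0 [accept]
  "b" -> q2 [reject]
  "ba" -> q3 [reject]
  "baa" -> q1 [reject]
  "baab" -> q3 [reject]
  "baaba" -> q1 [reject]
  "baabab" -> q3 [reject]
  "baababa" -> q1 [reject]

""


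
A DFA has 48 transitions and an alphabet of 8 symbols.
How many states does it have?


Each state has exactly one transition per symbol.
states = transitions / |alphabet| = 48 / 8 = 6

6


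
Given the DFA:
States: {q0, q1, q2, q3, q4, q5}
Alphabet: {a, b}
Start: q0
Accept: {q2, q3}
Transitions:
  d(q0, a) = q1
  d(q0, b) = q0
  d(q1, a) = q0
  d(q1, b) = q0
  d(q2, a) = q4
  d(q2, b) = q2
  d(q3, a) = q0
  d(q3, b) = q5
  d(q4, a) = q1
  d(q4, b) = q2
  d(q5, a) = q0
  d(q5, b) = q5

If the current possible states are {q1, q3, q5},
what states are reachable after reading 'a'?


Apply transition on 'a' from each current state:
  d(q1, a) = q0
  d(q3, a) = q0
  d(q5, a) = q0

{q0}


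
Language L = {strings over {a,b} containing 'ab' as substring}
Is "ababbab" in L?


'ab' occurs at index 0

Yes, "ababbab" is in L


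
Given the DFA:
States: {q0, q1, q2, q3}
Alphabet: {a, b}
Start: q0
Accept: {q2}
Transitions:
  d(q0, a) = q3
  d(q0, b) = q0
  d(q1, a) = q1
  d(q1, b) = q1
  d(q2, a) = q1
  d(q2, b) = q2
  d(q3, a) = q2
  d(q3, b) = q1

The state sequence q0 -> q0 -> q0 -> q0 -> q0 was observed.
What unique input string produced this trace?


Trace back each transition to find the symbol:
  q0 --[b]--> q0
  q0 --[b]--> q0
  q0 --[b]--> q0
  q0 --[b]--> q0

"bbbb"


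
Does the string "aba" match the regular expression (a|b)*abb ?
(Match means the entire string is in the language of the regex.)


|string| = 3; first = 'a'; last = 'a'

No, "aba" does not match (a|b)*abb


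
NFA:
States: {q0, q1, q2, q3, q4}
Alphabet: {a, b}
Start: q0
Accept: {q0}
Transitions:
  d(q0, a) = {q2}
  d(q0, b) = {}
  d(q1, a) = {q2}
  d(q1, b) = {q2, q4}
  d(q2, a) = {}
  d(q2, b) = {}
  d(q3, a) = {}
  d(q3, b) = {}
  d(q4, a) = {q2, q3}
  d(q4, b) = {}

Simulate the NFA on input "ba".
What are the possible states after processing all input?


Start: {q0}
  --b--> {}
  --a--> {}

{} (empty set, no valid transitions)


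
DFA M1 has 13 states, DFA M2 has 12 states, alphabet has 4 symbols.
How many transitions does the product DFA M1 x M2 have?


Product DFA has 13 * 12 = 156 states.
Each has 4 transitions: 156 * 4 = 624

624


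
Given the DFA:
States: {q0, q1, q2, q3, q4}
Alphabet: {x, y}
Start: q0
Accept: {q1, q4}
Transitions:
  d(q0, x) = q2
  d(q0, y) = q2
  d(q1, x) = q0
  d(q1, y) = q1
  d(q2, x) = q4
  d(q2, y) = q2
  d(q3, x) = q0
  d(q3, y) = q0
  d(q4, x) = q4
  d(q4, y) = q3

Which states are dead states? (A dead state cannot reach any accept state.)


Forward reachability from each state:
  q0 -> reaches accept state q4 (live)
  q1 -> reaches accept state q1 (live)
  q2 -> reaches accept state q4 (live)
  q3 -> reaches accept state q4 (live)
  q4 -> reaches accept state q4 (live)

None (all states can reach an accept state)


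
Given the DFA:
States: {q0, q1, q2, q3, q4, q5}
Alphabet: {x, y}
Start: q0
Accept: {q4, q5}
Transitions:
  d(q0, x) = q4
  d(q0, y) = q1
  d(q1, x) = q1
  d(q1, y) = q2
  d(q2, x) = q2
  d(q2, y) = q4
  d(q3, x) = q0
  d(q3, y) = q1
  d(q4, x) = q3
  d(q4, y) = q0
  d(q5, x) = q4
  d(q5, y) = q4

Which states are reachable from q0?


BFS from q0:
  layer 0: {q0}
  layer 1: {q1, q4}
  layer 2: {q2, q3}

{q0, q1, q2, q3, q4}


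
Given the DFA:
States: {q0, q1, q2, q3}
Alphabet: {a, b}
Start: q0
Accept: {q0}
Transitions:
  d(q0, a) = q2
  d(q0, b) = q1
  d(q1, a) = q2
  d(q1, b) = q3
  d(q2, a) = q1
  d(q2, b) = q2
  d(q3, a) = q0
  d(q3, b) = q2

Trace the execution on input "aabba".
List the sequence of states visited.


Input: aabba
d(q0, a) = q2
d(q2, a) = q1
d(q1, b) = q3
d(q3, b) = q2
d(q2, a) = q1


q0 -> q2 -> q1 -> q3 -> q2 -> q1


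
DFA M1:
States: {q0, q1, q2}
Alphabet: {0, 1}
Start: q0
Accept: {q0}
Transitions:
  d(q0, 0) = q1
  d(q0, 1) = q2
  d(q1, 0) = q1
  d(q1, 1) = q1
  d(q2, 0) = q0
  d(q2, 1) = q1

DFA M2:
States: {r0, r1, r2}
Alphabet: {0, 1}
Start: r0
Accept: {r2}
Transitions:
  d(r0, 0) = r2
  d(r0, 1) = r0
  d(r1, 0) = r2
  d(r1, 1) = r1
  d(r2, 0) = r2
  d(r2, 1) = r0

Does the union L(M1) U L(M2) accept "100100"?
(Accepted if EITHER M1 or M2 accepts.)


M1: final=q1 accepted=False
M2: final=r2 accepted=True

Yes, union accepts


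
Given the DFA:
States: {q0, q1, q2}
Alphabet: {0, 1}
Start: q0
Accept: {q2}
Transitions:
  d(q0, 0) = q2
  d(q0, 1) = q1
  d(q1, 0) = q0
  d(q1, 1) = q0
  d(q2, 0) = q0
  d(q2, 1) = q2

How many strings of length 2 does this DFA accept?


Enumerating all length-2 strings:
  "00" -> q0 [reject]
  "01" -> q2 [accept]
  "10" -> q0 [reject]
  "11" -> q0 [reject]

1 out of 4


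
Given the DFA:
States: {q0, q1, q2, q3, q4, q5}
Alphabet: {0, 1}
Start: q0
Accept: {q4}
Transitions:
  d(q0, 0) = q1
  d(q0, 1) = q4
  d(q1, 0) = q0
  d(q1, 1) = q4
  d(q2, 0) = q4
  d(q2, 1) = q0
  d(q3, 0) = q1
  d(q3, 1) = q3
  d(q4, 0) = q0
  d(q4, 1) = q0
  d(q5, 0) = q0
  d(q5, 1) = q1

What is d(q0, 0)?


Looking up transition d(q0, 0)

q1
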